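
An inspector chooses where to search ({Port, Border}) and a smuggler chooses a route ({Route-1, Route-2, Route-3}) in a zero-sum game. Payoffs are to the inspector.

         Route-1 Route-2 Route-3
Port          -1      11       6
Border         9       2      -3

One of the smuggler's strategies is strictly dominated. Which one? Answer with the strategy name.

Route-2

Route-3 holds the inspector's payoff strictly below Route-2 in every row: 6 < 11, -3 < 2.
So Route-2 is strictly dominated for the smuggler.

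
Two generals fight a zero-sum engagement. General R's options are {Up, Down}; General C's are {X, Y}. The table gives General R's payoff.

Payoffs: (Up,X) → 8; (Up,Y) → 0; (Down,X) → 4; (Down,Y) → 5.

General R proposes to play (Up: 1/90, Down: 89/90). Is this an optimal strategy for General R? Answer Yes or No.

Against X this mix gives (1/90)·8 + (89/90)·4 = 182/45.
Against Y this mix gives (1/90)·0 + (89/90)·5 = 89/18.
General C will play X, holding General R to 182/45. Shifting weight toward the row that does better against X would raise this floor (the equalizing mix achieves 40/9 against both X and Y), so the proposed strategy is not optimal.

No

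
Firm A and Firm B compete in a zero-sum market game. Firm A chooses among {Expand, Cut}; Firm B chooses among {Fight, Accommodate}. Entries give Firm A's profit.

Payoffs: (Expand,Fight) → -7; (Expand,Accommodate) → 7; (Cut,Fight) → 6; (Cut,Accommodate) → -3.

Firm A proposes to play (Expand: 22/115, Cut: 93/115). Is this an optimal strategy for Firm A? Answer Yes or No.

No

Against Fight this mix gives (22/115)·(-7) + (93/115)·6 = 404/115.
Against Accommodate this mix gives (22/115)·7 + (93/115)·(-3) = -25/23.
Firm B will play Accommodate, holding Firm A to -25/23. Shifting weight toward the row that does better against Accommodate would raise this floor (the equalizing mix achieves 21/23 against both Accommodate and Fight), so the proposed strategy is not optimal.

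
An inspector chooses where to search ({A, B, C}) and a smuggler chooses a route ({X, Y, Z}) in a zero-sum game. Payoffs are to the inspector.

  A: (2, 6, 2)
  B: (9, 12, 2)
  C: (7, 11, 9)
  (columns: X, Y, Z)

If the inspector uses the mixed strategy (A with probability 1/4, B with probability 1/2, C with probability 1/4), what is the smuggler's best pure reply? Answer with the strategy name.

Z

If the smuggler plays X, the inspector's expected payoff is (1/4)·2 + (1/2)·9 + (1/4)·7 = 27/4.
If the smuggler plays Y, the inspector's expected payoff is (1/4)·6 + (1/2)·12 + (1/4)·11 = 41/4.
If the smuggler plays Z, the inspector's expected payoff is (1/4)·2 + (1/2)·2 + (1/4)·9 = 15/4.
The smuggler minimizes the inspector's payoff; the smallest is 15/4, so the best response is Z.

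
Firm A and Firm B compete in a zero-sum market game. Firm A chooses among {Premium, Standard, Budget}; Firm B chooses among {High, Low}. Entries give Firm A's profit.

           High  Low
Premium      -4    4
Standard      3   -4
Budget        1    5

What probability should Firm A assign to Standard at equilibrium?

4/11

Row minima: Premium → -4, Standard → -4, Budget → 1; maximin = 1.
Column maxima: High → 3, Low → 5; minimax = 3.
1 ≠ 3, so there is no saddle point; optimal play is mixed.
Premium is strictly dominated by Budget, so Firm A never plays it.
On the remaining 2×2 (Standard, Budget vs High, Low):
Let Firm A play Standard with probability p. Expected payoff against High: 3p + 1(1−p) = 2p + 1; against Low: (-4)p + 5(1−p) = −9p + 5.
Setting these equal: 2p + 1 = −9p + 5 ⇒ 11p = 4 ⇒ p = 4/11, and the value is (2)·(4/11) + 1 = 19/11.
For Firm B: with q = P(High), equating Standard's and Budget's payoffs gives 7q − 4 = −4q + 5 ⇒ q = 9/11.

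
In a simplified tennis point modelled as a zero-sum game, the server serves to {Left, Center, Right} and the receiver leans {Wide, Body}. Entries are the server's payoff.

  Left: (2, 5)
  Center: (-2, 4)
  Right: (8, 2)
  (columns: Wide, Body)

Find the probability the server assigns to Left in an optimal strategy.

Row minima: Left → 2, Center → -2, Right → 2; maximin = 2.
Column maxima: Wide → 8, Body → 5; minimax = 5.
2 ≠ 5, so there is no saddle point; optimal play is mixed.
Center is strictly dominated by Left, so the server never plays it.
On the remaining 2×2 (Left, Right vs Wide, Body):
Let the server play Left with probability p. Expected payoff against Wide: 2p + 8(1−p) = −6p + 8; against Body: 5p + 2(1−p) = 3p + 2.
Setting these equal: −6p + 8 = 3p + 2 ⇒ −9p = -6 ⇒ p = 2/3, and the value is (-6)·(2/3) + 8 = 4.
For the receiver: with q = P(Wide), equating Left's and Right's payoffs gives −3q + 5 = 6q + 2 ⇒ q = 1/3.

2/3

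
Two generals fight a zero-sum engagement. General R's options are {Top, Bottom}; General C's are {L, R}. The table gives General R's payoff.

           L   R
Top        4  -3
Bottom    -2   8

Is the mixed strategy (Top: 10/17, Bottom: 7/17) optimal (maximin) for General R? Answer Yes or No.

Against L this mix gives (10/17)·4 + (7/17)·(-2) = 26/17.
Against R this mix gives (10/17)·(-3) + (7/17)·8 = 26/17.
All of General C's active replies (L, R) yield 26/17, and no column does worse for General R. The mix makes General C indifferent and guarantees 26/17, so it is optimal.

Yes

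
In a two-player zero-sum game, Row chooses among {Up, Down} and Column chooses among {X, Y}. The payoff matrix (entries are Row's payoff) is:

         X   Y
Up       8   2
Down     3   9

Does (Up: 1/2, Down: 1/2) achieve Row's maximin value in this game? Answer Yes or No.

Yes

Against X this mix gives (1/2)·8 + (1/2)·3 = 11/2.
Against Y this mix gives (1/2)·2 + (1/2)·9 = 11/2.
All of Column's active replies (X, Y) yield 11/2, and no column does worse for Row. The mix makes Column indifferent and guarantees 11/2, so it is optimal.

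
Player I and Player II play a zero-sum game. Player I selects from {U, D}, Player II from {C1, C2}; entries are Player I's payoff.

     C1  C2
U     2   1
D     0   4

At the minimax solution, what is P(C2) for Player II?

Row minima: U → 1, D → 0; maximin = 1.
Column maxima: C1 → 2, C2 → 4; minimax = 2.
1 ≠ 2, so there is no saddle point; optimal play is mixed.
Let Player I play U with probability p. Expected payoff against C1: 2p + 0(1−p) = 2p; against C2: 1p + 4(1−p) = −3p + 4.
Setting these equal: 2p = −3p + 4 ⇒ 5p = 4 ⇒ p = 4/5, and the value is (2)·(4/5) = 8/5.
For Player II: with q = P(C1), equating U's and D's payoffs gives q + 1 = −4q + 4 ⇒ q = 3/5.

2/5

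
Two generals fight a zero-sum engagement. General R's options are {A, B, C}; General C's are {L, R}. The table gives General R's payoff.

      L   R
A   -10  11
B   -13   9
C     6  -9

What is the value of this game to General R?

-2/3

Row minima: A → -10, B → -13, C → -9; maximin = -9.
Column maxima: L → 6, R → 11; minimax = 6.
-9 ≠ 6, so there is no saddle point; optimal play is mixed.
B is strictly dominated by A, so General R never plays it.
On the remaining 2×2 (A, C vs L, R):
Let General R play A with probability p. Expected payoff against L: (-10)p + 6(1−p) = −16p + 6; against R: 11p + (-9)(1−p) = 20p − 9.
Setting these equal: −16p + 6 = 20p − 9 ⇒ −36p = -15 ⇒ p = 5/12, and the value is (-16)·(5/12) + 6 = -2/3.
For General C: with q = P(L), equating A's and C's payoffs gives −21q + 11 = 15q − 9 ⇒ q = 5/9.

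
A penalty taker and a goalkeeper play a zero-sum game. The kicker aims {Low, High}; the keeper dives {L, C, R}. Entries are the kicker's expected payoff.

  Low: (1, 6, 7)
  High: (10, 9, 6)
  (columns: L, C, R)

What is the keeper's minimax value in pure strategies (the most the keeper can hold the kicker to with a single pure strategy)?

7

Column maxima: L → 10, C → 9, R → 7.
The smallest of these is 7.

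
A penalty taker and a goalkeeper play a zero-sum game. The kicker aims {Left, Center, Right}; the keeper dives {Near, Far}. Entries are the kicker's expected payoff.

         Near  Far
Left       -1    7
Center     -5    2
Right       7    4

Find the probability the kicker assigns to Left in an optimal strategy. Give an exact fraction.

3/11

Row minima: Left → -1, Center → -5, Right → 4; maximin = 4.
Column maxima: Near → 7, Far → 7; minimax = 7.
4 ≠ 7, so there is no saddle point; optimal play is mixed.
Center is strictly dominated by Left, so the kicker never plays it.
On the remaining 2×2 (Left, Right vs Near, Far):
Let the kicker play Left with probability p. Expected payoff against Near: (-1)p + 7(1−p) = −8p + 7; against Far: 7p + 4(1−p) = 3p + 4.
Setting these equal: −8p + 7 = 3p + 4 ⇒ −11p = -3 ⇒ p = 3/11, and the value is (-8)·(3/11) + 7 = 53/11.
For the keeper: with q = P(Near), equating Left's and Right's payoffs gives −8q + 7 = 3q + 4 ⇒ q = 3/11.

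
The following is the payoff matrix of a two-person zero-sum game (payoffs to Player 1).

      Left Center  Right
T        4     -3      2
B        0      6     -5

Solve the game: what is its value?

Row minima: T → -3, B → -5; maximin = -3.
Column maxima: Left → 4, Center → 6, Right → 2; minimax = 2.
-3 ≠ 2, so there is no saddle point; optimal play is mixed.
Left is strictly dominated by Right (it gives Player 1 strictly more in every row), so Player 2 never plays it.
On the remaining 2×2 (T, B vs Center, Right):
Let Player 1 play T with probability p. Expected payoff against Center: (-3)p + 6(1−p) = −9p + 6; against Right: 2p + (-5)(1−p) = 7p − 5.
Setting these equal: −9p + 6 = 7p − 5 ⇒ −16p = -11 ⇒ p = 11/16, and the value is (-9)·(11/16) + 6 = -3/16.
For Player 2: with q = P(Center), equating T's and B's payoffs gives −5q + 2 = 11q − 5 ⇒ q = 7/16.

-3/16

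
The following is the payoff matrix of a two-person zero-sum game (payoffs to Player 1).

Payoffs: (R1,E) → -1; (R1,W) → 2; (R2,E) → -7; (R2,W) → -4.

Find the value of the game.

-1

Row minima: R1 → -1, R2 → -7; maximin = -1.
Column maxima: E → -1, W → 2; minimax = -1.
Since maximin = minimax = -1, there is a saddle point and the value is -1.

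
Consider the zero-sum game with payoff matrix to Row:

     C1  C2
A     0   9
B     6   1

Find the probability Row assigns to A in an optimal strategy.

Row minima: A → 0, B → 1; maximin = 1.
Column maxima: C1 → 6, C2 → 9; minimax = 6.
1 ≠ 6, so there is no saddle point; optimal play is mixed.
Let Row play A with probability p. Expected payoff against C1: 0p + 6(1−p) = −6p + 6; against C2: 9p + 1(1−p) = 8p + 1.
Setting these equal: −6p + 6 = 8p + 1 ⇒ −14p = -5 ⇒ p = 5/14, and the value is (-6)·(5/14) + 6 = 27/7.
For Column: with q = P(C1), equating A's and B's payoffs gives −9q + 9 = 5q + 1 ⇒ q = 4/7.

5/14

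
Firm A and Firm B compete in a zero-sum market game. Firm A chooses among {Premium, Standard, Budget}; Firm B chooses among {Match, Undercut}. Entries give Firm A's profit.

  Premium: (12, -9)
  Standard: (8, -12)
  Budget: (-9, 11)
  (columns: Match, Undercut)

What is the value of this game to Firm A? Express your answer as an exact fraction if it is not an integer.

51/41

Row minima: Premium → -9, Standard → -12, Budget → -9; maximin = -9.
Column maxima: Match → 12, Undercut → 11; minimax = 11.
-9 ≠ 11, so there is no saddle point; optimal play is mixed.
Standard is strictly dominated by Premium, so Firm A never plays it.
On the remaining 2×2 (Premium, Budget vs Match, Undercut):
Let Firm A play Premium with probability p. Expected payoff against Match: 12p + (-9)(1−p) = 21p − 9; against Undercut: (-9)p + 11(1−p) = −20p + 11.
Setting these equal: 21p − 9 = −20p + 11 ⇒ 41p = 20 ⇒ p = 20/41, and the value is (21)·(20/41) − 9 = 51/41.
For Firm B: with q = P(Match), equating Premium's and Budget's payoffs gives 21q − 9 = −20q + 11 ⇒ q = 20/41.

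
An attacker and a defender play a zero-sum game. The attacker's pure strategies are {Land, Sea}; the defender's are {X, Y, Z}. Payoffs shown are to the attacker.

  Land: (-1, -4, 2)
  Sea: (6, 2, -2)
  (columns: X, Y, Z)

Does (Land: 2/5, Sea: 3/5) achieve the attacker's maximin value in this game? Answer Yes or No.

Yes

Against X this mix gives (2/5)·(-1) + (3/5)·6 = 16/5.
Against Y this mix gives (2/5)·(-4) + (3/5)·2 = -2/5.
Against Z this mix gives (2/5)·2 + (3/5)·(-2) = -2/5.
All of the defender's active replies (Y, Z) yield -2/5, and no column does worse for the attacker. The mix makes the defender indifferent and guarantees -2/5, so it is optimal.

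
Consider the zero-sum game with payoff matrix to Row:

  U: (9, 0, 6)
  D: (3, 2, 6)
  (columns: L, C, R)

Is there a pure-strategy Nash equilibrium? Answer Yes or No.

Row minima: U → 0, D → 2; maximin = 2.
Column maxima: L → 9, C → 2, R → 6; minimax = 2.
maximin = minimax = 2, so a saddle point exists.

Yes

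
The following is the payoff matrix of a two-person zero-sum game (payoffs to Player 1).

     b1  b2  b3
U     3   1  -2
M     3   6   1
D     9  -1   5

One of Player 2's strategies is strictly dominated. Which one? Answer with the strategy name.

b3 holds Player 1's payoff strictly below b1 in every row: -2 < 3, 1 < 3, 5 < 9.
So b1 is strictly dominated for Player 2.

b1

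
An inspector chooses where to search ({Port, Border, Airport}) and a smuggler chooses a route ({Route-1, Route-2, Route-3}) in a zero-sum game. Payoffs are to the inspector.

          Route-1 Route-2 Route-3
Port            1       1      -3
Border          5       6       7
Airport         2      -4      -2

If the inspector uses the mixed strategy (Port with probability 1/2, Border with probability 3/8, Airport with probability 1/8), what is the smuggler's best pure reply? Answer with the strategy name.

Route-3

If the smuggler plays Route-1, the inspector's expected payoff is (1/2)·1 + (3/8)·5 + (1/8)·2 = 21/8.
If the smuggler plays Route-2, the inspector's expected payoff is (1/2)·1 + (3/8)·6 + (1/8)·(-4) = 9/4.
If the smuggler plays Route-3, the inspector's expected payoff is (1/2)·(-3) + (3/8)·7 + (1/8)·(-2) = 7/8.
The smuggler minimizes the inspector's payoff; the smallest is 7/8, so the best response is Route-3.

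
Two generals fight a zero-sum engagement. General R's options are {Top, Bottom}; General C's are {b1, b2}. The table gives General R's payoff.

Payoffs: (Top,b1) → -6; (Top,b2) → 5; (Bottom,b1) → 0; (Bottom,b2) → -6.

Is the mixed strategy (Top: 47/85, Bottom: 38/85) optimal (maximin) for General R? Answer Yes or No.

No

Against b1 this mix gives (47/85)·(-6) + (38/85)·0 = -282/85.
Against b2 this mix gives (47/85)·5 + (38/85)·(-6) = 7/85.
General C will play b1, holding General R to -282/85. Shifting weight toward the row that does better against b1 would raise this floor (the equalizing mix achieves -36/17 against both b1 and b2), so the proposed strategy is not optimal.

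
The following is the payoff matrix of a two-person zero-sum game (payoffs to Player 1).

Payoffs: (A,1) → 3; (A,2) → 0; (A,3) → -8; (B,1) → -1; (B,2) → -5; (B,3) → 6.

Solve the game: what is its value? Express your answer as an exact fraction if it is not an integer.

Row minima: A → -8, B → -5; maximin = -5.
Column maxima: 1 → 3, 2 → 0, 3 → 6; minimax = 0.
-5 ≠ 0, so there is no saddle point; optimal play is mixed.
1 is strictly dominated by 2 (it gives Player 1 strictly more in every row), so Player 2 never plays it.
On the remaining 2×2 (A, B vs 2, 3):
Let Player 1 play A with probability p. Expected payoff against 2: 0p + (-5)(1−p) = 5p − 5; against 3: (-8)p + 6(1−p) = −14p + 6.
Setting these equal: 5p − 5 = −14p + 6 ⇒ 19p = 11 ⇒ p = 11/19, and the value is (5)·(11/19) − 5 = -40/19.
For Player 2: with q = P(2), equating A's and B's payoffs gives 8q − 8 = −11q + 6 ⇒ q = 14/19.

-40/19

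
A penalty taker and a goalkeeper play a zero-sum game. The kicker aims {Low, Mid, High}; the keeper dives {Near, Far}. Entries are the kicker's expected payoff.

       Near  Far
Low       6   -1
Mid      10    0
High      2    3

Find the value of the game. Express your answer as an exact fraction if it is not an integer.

Row minima: Low → -1, Mid → 0, High → 2; maximin = 2.
Column maxima: Near → 10, Far → 3; minimax = 3.
2 ≠ 3, so there is no saddle point; optimal play is mixed.
Low is strictly dominated by Mid, so the kicker never plays it.
On the remaining 2×2 (Mid, High vs Near, Far):
Let the kicker play Mid with probability p. Expected payoff against Near: 10p + 2(1−p) = 8p + 2; against Far: 0p + 3(1−p) = −3p + 3.
Setting these equal: 8p + 2 = −3p + 3 ⇒ 11p = 1 ⇒ p = 1/11, and the value is (8)·(1/11) + 2 = 30/11.
For the keeper: with q = P(Near), equating Mid's and High's payoffs gives 10q = −q + 3 ⇒ q = 3/11.

30/11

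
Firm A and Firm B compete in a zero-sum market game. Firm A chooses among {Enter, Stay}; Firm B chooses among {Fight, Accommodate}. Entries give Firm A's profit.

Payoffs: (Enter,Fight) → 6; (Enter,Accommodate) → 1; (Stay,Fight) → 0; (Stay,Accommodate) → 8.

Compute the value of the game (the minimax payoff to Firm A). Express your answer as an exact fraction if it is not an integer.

48/13

Row minima: Enter → 1, Stay → 0; maximin = 1.
Column maxima: Fight → 6, Accommodate → 8; minimax = 6.
1 ≠ 6, so there is no saddle point; optimal play is mixed.
Let Firm A play Enter with probability p. Expected payoff against Fight: 6p + 0(1−p) = 6p; against Accommodate: 1p + 8(1−p) = −7p + 8.
Setting these equal: 6p = −7p + 8 ⇒ 13p = 8 ⇒ p = 8/13, and the value is (6)·(8/13) = 48/13.
For Firm B: with q = P(Fight), equating Enter's and Stay's payoffs gives 5q + 1 = −8q + 8 ⇒ q = 7/13.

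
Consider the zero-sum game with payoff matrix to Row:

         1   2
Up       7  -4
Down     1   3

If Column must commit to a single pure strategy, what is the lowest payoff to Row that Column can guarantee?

Column maxima: 1 → 7, 2 → 3.
The smallest of these is 3.

3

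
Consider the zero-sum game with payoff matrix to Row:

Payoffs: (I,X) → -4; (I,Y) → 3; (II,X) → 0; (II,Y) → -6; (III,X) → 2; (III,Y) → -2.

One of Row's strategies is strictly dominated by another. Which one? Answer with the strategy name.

II

III gives a strictly higher payoff than II against every column: 2 > 0, -2 > -6.
So II is strictly dominated and Row never plays it.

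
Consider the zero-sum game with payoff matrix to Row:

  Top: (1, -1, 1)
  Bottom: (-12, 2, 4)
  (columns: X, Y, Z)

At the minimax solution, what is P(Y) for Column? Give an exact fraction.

13/16

Row minima: Top → -1, Bottom → -12; maximin = -1.
Column maxima: X → 1, Y → 2, Z → 4; minimax = 1.
-1 ≠ 1, so there is no saddle point; optimal play is mixed.
Z is strictly dominated by Y (it gives Row strictly more in every row), so Column never plays it.
On the remaining 2×2 (Top, Bottom vs X, Y):
Let Row play Top with probability p. Expected payoff against X: 1p + (-12)(1−p) = 13p − 12; against Y: (-1)p + 2(1−p) = −3p + 2.
Setting these equal: 13p − 12 = −3p + 2 ⇒ 16p = 14 ⇒ p = 7/8, and the value is (13)·(7/8) − 12 = -5/8.
For Column: with q = P(X), equating Top's and Bottom's payoffs gives 2q − 1 = −14q + 2 ⇒ q = 3/16.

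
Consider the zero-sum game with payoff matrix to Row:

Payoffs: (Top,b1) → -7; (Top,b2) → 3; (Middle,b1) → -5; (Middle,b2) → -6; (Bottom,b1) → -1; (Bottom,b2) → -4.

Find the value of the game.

-31/13

Row minima: Top → -7, Middle → -6, Bottom → -4; maximin = -4.
Column maxima: b1 → -1, b2 → 3; minimax = -1.
-4 ≠ -1, so there is no saddle point; optimal play is mixed.
Middle is strictly dominated by Bottom, so Row never plays it.
On the remaining 2×2 (Top, Bottom vs b1, b2):
Let Row play Top with probability p. Expected payoff against b1: (-7)p + (-1)(1−p) = −6p − 1; against b2: 3p + (-4)(1−p) = 7p − 4.
Setting these equal: −6p − 1 = 7p − 4 ⇒ −13p = -3 ⇒ p = 3/13, and the value is (-6)·(3/13) − 1 = -31/13.
For Column: with q = P(b1), equating Top's and Bottom's payoffs gives −10q + 3 = 3q − 4 ⇒ q = 7/13.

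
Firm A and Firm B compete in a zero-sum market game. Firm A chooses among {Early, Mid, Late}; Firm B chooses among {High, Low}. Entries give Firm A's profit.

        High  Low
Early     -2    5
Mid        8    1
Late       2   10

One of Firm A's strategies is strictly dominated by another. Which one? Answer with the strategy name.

Late gives a strictly higher payoff than Early against every column: 2 > -2, 10 > 5.
So Early is strictly dominated and Firm A never plays it.

Early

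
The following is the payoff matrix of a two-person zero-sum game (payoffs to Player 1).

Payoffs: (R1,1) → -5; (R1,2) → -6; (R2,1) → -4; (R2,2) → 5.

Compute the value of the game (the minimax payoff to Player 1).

Row minima: R1 → -6, R2 → -4; maximin = -4.
Column maxima: 1 → -4, 2 → 5; minimax = -4.
Since maximin = minimax = -4, there is a saddle point and the value is -4.

-4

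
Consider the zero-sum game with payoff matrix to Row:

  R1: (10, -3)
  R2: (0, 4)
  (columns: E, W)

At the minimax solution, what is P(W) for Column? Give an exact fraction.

Row minima: R1 → -3, R2 → 0; maximin = 0.
Column maxima: E → 10, W → 4; minimax = 4.
0 ≠ 4, so there is no saddle point; optimal play is mixed.
Let Row play R1 with probability p. Expected payoff against E: 10p + 0(1−p) = 10p; against W: (-3)p + 4(1−p) = −7p + 4.
Setting these equal: 10p = −7p + 4 ⇒ 17p = 4 ⇒ p = 4/17, and the value is (10)·(4/17) = 40/17.
For Column: with q = P(E), equating R1's and R2's payoffs gives 13q − 3 = −4q + 4 ⇒ q = 7/17.

10/17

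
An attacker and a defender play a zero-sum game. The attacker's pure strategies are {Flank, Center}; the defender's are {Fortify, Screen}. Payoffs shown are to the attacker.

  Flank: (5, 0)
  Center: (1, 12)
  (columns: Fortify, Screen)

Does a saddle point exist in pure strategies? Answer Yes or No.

Row minima: Flank → 0, Center → 1; maximin = 1.
Column maxima: Fortify → 5, Screen → 12; minimax = 5.
1 ≠ 5, so no pure-strategy equilibrium exists.

No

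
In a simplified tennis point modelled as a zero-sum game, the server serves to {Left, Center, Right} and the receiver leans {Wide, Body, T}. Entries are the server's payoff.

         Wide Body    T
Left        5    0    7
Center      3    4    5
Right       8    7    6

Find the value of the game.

49/8

Row minima: Left → 0, Center → 3, Right → 6; maximin = 6.
Column maxima: Wide → 8, Body → 7, T → 7; minimax = 7.
6 ≠ 7, so there is no saddle point; optimal play is mixed.
Center is strictly dominated by Right, so the server never plays it.
With Center eliminated, Wide is strictly dominated by Body (it gives the server strictly more in every remaining row), so the receiver never plays it.
On the remaining 2×2 (Left, Right vs Body, T):
Let the server play Left with probability p. Expected payoff against Body: 0p + 7(1−p) = −7p + 7; against T: 7p + 6(1−p) = p + 6.
Setting these equal: −7p + 7 = p + 6 ⇒ −8p = -1 ⇒ p = 1/8, and the value is (-7)·(1/8) + 7 = 49/8.
For the receiver: with q = P(Body), equating Left's and Right's payoffs gives −7q + 7 = q + 6 ⇒ q = 1/8.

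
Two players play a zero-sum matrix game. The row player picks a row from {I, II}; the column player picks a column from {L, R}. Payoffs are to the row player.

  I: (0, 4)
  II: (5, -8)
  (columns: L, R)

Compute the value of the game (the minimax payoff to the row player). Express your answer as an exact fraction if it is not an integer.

Row minima: I → 0, II → -8; maximin = 0.
Column maxima: L → 5, R → 4; minimax = 4.
0 ≠ 4, so there is no saddle point; optimal play is mixed.
Let the row player play I with probability p. Expected payoff against L: 0p + 5(1−p) = −5p + 5; against R: 4p + (-8)(1−p) = 12p − 8.
Setting these equal: −5p + 5 = 12p − 8 ⇒ −17p = -13 ⇒ p = 13/17, and the value is (-5)·(13/17) + 5 = 20/17.
For the column player: with q = P(L), equating I's and II's payoffs gives −4q + 4 = 13q − 8 ⇒ q = 12/17.

20/17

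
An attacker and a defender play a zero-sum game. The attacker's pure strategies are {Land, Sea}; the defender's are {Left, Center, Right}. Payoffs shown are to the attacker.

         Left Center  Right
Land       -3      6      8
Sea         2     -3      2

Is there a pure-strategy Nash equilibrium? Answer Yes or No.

No

Row minima: Land → -3, Sea → -3; maximin = -3.
Column maxima: Left → 2, Center → 6, Right → 8; minimax = 2.
-3 ≠ 2, so no pure-strategy equilibrium exists.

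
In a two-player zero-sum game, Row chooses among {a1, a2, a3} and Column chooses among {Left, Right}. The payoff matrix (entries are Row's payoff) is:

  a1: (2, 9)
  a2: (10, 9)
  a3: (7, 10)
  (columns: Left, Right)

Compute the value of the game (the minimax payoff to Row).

Row minima: a1 → 2, a2 → 9, a3 → 7; maximin = 9.
Column maxima: Left → 10, Right → 10; minimax = 10.
9 ≠ 10, so there is no saddle point; optimal play is mixed.
a1 is strictly dominated by a3, so Row never plays it.
On the remaining 2×2 (a2, a3 vs Left, Right):
Let Row play a2 with probability p. Expected payoff against Left: 10p + 7(1−p) = 3p + 7; against Right: 9p + 10(1−p) = −p + 10.
Setting these equal: 3p + 7 = −p + 10 ⇒ 4p = 3 ⇒ p = 3/4, and the value is (3)·(3/4) + 7 = 37/4.
For Column: with q = P(Left), equating a2's and a3's payoffs gives q + 9 = −3q + 10 ⇒ q = 1/4.

37/4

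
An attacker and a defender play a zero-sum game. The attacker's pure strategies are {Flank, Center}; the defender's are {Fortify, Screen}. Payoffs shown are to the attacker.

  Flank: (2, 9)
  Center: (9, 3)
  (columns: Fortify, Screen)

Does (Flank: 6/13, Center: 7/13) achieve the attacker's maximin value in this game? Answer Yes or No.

Yes

Against Fortify this mix gives (6/13)·2 + (7/13)·9 = 75/13.
Against Screen this mix gives (6/13)·9 + (7/13)·3 = 75/13.
All of the defender's active replies (Fortify, Screen) yield 75/13, and no column does worse for the attacker. The mix makes the defender indifferent and guarantees 75/13, so it is optimal.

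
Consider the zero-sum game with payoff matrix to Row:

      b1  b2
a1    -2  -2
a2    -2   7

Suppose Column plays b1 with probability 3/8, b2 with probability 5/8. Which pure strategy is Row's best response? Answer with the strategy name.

a2

Expected payoff of a1: (3/8)·(-2) + (5/8)·(-2) = -2.
Expected payoff of a2: (3/8)·(-2) + (5/8)·7 = 29/8.
The largest is 29/8, so Row's best response is a2.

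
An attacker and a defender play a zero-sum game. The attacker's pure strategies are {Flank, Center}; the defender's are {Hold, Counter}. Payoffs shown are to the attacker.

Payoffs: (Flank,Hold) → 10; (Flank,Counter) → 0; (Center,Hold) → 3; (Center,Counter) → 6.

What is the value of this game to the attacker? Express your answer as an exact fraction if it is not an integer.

Row minima: Flank → 0, Center → 3; maximin = 3.
Column maxima: Hold → 10, Counter → 6; minimax = 6.
3 ≠ 6, so there is no saddle point; optimal play is mixed.
Let the attacker play Flank with probability p. Expected payoff against Hold: 10p + 3(1−p) = 7p + 3; against Counter: 0p + 6(1−p) = −6p + 6.
Setting these equal: 7p + 3 = −6p + 6 ⇒ 13p = 3 ⇒ p = 3/13, and the value is (7)·(3/13) + 3 = 60/13.
For the defender: with q = P(Hold), equating Flank's and Center's payoffs gives 10q = −3q + 6 ⇒ q = 6/13.

60/13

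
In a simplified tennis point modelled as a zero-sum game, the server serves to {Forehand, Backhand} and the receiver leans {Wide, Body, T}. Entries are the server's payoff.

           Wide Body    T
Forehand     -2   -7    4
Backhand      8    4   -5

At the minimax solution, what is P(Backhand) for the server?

Row minima: Forehand → -7, Backhand → -5; maximin = -5.
Column maxima: Wide → 8, Body → 4, T → 4; minimax = 4.
-5 ≠ 4, so there is no saddle point; optimal play is mixed.
Wide is strictly dominated by Body (it gives the server strictly more in every row), so the receiver never plays it.
On the remaining 2×2 (Forehand, Backhand vs Body, T):
Let the server play Forehand with probability p. Expected payoff against Body: (-7)p + 4(1−p) = −11p + 4; against T: 4p + (-5)(1−p) = 9p − 5.
Setting these equal: −11p + 4 = 9p − 5 ⇒ −20p = -9 ⇒ p = 9/20, and the value is (-11)·(9/20) + 4 = -19/20.
For the receiver: with q = P(Body), equating Forehand's and Backhand's payoffs gives −11q + 4 = 9q − 5 ⇒ q = 9/20.

11/20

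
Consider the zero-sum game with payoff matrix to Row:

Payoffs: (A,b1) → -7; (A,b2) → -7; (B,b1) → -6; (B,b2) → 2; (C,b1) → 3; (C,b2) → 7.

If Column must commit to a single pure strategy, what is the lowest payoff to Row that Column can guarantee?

Column maxima: b1 → 3, b2 → 7.
The smallest of these is 3.

3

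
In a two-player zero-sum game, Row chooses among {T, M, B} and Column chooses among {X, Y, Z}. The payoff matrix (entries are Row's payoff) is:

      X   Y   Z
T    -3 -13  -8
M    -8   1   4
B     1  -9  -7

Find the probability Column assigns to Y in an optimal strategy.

Row minima: T → -13, M → -8, B → -9; maximin = -8.
Column maxima: X → 1, Y → 1, Z → 4; minimax = 1.
-8 ≠ 1, so there is no saddle point; optimal play is mixed.
T is strictly dominated by B, so Row never plays it.
Z is strictly dominated by Y (it gives Row strictly more in every row), so Column never plays it.
On the remaining 2×2 (M, B vs X, Y):
Let Row play M with probability p. Expected payoff against X: (-8)p + 1(1−p) = −9p + 1; against Y: 1p + (-9)(1−p) = 10p − 9.
Setting these equal: −9p + 1 = 10p − 9 ⇒ −19p = -10 ⇒ p = 10/19, and the value is (-9)·(10/19) + 1 = -71/19.
For Column: with q = P(X), equating M's and B's payoffs gives −9q + 1 = 10q − 9 ⇒ q = 10/19.

9/19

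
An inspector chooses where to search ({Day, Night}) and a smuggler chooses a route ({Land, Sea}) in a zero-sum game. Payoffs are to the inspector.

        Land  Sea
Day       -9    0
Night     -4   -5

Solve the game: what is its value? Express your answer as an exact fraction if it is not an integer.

Row minima: Day → -9, Night → -5; maximin = -5.
Column maxima: Land → -4, Sea → 0; minimax = -4.
-5 ≠ -4, so there is no saddle point; optimal play is mixed.
Let the inspector play Day with probability p. Expected payoff against Land: (-9)p + (-4)(1−p) = −5p − 4; against Sea: 0p + (-5)(1−p) = 5p − 5.
Setting these equal: −5p − 4 = 5p − 5 ⇒ −10p = -1 ⇒ p = 1/10, and the value is (-5)·(1/10) − 4 = -9/2.
For the smuggler: with q = P(Land), equating Day's and Night's payoffs gives −9q = q − 5 ⇒ q = 1/2.

-9/2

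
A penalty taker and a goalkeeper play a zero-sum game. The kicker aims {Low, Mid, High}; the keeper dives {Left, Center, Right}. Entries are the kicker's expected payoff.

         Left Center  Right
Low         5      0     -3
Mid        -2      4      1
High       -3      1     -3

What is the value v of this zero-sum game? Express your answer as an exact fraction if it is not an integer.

Row minima: Low → -3, Mid → -2, High → -3; maximin = -2.
Column maxima: Left → 5, Center → 4, Right → 1; minimax = 1.
-2 ≠ 1, so there is no saddle point; optimal play is mixed.
High is strictly dominated by Mid, so the kicker never plays it.
Center is strictly dominated by Right (it gives the kicker strictly more in every row), so the keeper never plays it.
On the remaining 2×2 (Low, Mid vs Left, Right):
Let the kicker play Low with probability p. Expected payoff against Left: 5p + (-2)(1−p) = 7p − 2; against Right: (-3)p + 1(1−p) = −4p + 1.
Setting these equal: 7p − 2 = −4p + 1 ⇒ 11p = 3 ⇒ p = 3/11, and the value is (7)·(3/11) − 2 = -1/11.
For the keeper: with q = P(Left), equating Low's and Mid's payoffs gives 8q − 3 = −3q + 1 ⇒ q = 4/11.

-1/11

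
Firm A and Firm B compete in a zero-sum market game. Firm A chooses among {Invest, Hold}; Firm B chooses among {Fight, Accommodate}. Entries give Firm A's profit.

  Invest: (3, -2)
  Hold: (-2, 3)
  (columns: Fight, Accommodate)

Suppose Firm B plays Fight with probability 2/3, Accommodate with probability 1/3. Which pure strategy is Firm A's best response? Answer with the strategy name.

Expected payoff of Invest: (2/3)·3 + (1/3)·(-2) = 4/3.
Expected payoff of Hold: (2/3)·(-2) + (1/3)·3 = -1/3.
The largest is 4/3, so Firm A's best response is Invest.

Invest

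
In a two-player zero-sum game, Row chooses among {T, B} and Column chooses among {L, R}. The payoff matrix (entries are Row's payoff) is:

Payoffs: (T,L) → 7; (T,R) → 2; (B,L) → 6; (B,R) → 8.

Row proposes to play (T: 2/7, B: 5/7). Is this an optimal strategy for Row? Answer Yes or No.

Yes

Against L this mix gives (2/7)·7 + (5/7)·6 = 44/7.
Against R this mix gives (2/7)·2 + (5/7)·8 = 44/7.
All of Column's active replies (L, R) yield 44/7, and no column does worse for Row. The mix makes Column indifferent and guarantees 44/7, so it is optimal.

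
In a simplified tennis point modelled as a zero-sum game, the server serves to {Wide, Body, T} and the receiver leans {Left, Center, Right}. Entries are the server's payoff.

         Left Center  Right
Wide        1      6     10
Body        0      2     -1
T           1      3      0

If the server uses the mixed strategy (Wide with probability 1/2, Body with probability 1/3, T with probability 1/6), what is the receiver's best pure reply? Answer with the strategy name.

Left

If the receiver plays Left, the server's expected payoff is (1/2)·1 + (1/3)·0 + (1/6)·1 = 2/3.
If the receiver plays Center, the server's expected payoff is (1/2)·6 + (1/3)·2 + (1/6)·3 = 25/6.
If the receiver plays Right, the server's expected payoff is (1/2)·10 + (1/3)·(-1) + (1/6)·0 = 14/3.
The receiver minimizes the server's payoff; the smallest is 2/3, so the best response is Left.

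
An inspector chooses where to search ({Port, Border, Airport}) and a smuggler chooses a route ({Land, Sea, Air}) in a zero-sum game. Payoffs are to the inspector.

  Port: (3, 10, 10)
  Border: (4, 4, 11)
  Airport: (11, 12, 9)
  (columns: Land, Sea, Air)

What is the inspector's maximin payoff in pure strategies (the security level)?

9

Row minima: Port → 3, Border → 4, Airport → 9.
The best of these is 9.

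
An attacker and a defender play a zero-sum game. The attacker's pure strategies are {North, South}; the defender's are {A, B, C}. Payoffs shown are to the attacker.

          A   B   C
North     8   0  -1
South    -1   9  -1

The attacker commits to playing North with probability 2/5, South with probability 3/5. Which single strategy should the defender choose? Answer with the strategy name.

If the defender plays A, the attacker's expected payoff is (2/5)·8 + (3/5)·(-1) = 13/5.
If the defender plays B, the attacker's expected payoff is (2/5)·0 + (3/5)·9 = 27/5.
If the defender plays C, the attacker's expected payoff is (2/5)·(-1) + (3/5)·(-1) = -1.
The defender minimizes the attacker's payoff; the smallest is -1, so the best response is C.

C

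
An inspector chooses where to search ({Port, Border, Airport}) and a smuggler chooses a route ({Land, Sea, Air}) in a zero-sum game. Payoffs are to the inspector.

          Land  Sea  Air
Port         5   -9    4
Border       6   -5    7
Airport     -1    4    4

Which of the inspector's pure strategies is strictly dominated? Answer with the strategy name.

Port

Border gives a strictly higher payoff than Port against every column: 6 > 5, -5 > -9, 7 > 4.
So Port is strictly dominated and the inspector never plays it.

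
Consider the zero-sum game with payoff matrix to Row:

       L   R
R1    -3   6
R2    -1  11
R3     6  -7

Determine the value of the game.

59/25

Row minima: R1 → -3, R2 → -1, R3 → -7; maximin = -1.
Column maxima: L → 6, R → 11; minimax = 6.
-1 ≠ 6, so there is no saddle point; optimal play is mixed.
R1 is strictly dominated by R2, so Row never plays it.
On the remaining 2×2 (R2, R3 vs L, R):
Let Row play R2 with probability p. Expected payoff against L: (-1)p + 6(1−p) = −7p + 6; against R: 11p + (-7)(1−p) = 18p − 7.
Setting these equal: −7p + 6 = 18p − 7 ⇒ −25p = -13 ⇒ p = 13/25, and the value is (-7)·(13/25) + 6 = 59/25.
For Column: with q = P(L), equating R2's and R3's payoffs gives −12q + 11 = 13q − 7 ⇒ q = 18/25.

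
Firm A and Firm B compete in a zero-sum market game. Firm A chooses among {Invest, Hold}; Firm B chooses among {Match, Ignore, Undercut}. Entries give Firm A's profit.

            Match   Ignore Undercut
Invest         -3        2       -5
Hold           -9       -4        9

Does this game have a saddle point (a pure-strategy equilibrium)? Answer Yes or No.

Row minima: Invest → -5, Hold → -9; maximin = -5.
Column maxima: Match → -3, Ignore → 2, Undercut → 9; minimax = -3.
-5 ≠ -3, so no pure-strategy equilibrium exists.

No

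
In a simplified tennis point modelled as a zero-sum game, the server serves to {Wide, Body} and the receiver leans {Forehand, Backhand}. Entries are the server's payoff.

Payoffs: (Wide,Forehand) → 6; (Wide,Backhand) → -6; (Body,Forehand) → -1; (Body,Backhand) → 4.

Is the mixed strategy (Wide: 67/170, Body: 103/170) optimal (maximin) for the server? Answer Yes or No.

Against Forehand this mix gives (67/170)·6 + (103/170)·(-1) = 299/170.
Against Backhand this mix gives (67/170)·(-6) + (103/170)·4 = 1/17.
The receiver will play Backhand, holding the server to 1/17. Shifting weight toward the row that does better against Backhand would raise this floor (the equalizing mix achieves 18/17 against both Backhand and Forehand), so the proposed strategy is not optimal.

No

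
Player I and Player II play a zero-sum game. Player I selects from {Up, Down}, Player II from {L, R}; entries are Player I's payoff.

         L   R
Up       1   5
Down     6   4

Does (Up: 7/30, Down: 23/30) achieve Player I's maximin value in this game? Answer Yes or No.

No

Against L this mix gives (7/30)·1 + (23/30)·6 = 29/6.
Against R this mix gives (7/30)·5 + (23/30)·4 = 127/30.
Player II will play R, holding Player I to 127/30. Shifting weight toward the row that does better against R would raise this floor (the equalizing mix achieves 13/3 against both R and L), so the proposed strategy is not optimal.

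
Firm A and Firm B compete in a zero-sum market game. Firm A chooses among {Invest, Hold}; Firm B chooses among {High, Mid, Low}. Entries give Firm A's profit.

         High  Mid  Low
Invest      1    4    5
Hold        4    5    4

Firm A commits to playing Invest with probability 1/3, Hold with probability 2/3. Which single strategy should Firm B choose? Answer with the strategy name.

If Firm B plays High, Firm A's expected payoff is (1/3)·1 + (2/3)·4 = 3.
If Firm B plays Mid, Firm A's expected payoff is (1/3)·4 + (2/3)·5 = 14/3.
If Firm B plays Low, Firm A's expected payoff is (1/3)·5 + (2/3)·4 = 13/3.
Firm B minimizes Firm A's payoff; the smallest is 3, so the best response is High.

High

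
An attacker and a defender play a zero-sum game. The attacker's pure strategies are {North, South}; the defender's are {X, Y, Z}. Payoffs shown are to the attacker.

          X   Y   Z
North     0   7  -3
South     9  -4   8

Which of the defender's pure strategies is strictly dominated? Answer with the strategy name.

Z holds the attacker's payoff strictly below X in every row: -3 < 0, 8 < 9.
So X is strictly dominated for the defender.

X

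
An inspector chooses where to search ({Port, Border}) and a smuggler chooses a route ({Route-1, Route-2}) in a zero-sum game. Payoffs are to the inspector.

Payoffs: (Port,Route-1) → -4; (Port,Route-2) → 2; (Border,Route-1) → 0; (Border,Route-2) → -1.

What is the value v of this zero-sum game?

Row minima: Port → -4, Border → -1; maximin = -1.
Column maxima: Route-1 → 0, Route-2 → 2; minimax = 0.
-1 ≠ 0, so there is no saddle point; optimal play is mixed.
Let the inspector play Port with probability p. Expected payoff against Route-1: (-4)p + 0(1−p) = −4p; against Route-2: 2p + (-1)(1−p) = 3p − 1.
Setting these equal: −4p = 3p − 1 ⇒ −7p = -1 ⇒ p = 1/7, and the value is (-4)·(1/7) = -4/7.
For the smuggler: with q = P(Route-1), equating Port's and Border's payoffs gives −6q + 2 = q − 1 ⇒ q = 3/7.

-4/7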